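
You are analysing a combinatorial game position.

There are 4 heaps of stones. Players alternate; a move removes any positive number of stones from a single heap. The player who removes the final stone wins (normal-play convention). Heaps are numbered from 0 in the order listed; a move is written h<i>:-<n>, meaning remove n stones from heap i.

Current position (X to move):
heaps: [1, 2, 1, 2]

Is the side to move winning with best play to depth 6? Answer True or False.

X winning at [(1,2,1,2)]: False

ply 1, X at (1,2,1,2) | h0:-1=-1→(0,2,1,2)*; h1:-1=-1→(1,1,1,2); h1:-2=-1→(1,0,1,2); h2:-1=-1→(1,2,0,2); h3:-1=-1→(1,2,1,1); h3:-2=-1→(1,2,1,0)
ply 2, O at (0,2,1,2) | h1:-1=-1→(0,1,1,2); h1:-2=-1→(0,0,1,2); h2:-1=+1→(0,2,0,2)*; h3:-1=-1→(0,2,1,1); h3:-2=-1→(0,2,1,0)
ply 3, X at (0,2,0,2) | h1:-1=-1→(0,1,0,2)*; h1:-2=-1→(0,0,0,2); h3:-1=-1→(0,2,0,1); h3:-2=-1→(0,2,0,0)
ply 4, O at (0,1,0,2) | h1:-1=-1→(0,0,0,2); h3:-1=+1→(0,1,0,1)*; h3:-2=-1→(0,1,0,0)
ply 5, X at (0,1,0,1) | h1:-1=-1→(0,0,0,1)*; h3:-1=-1→(0,1,0,0)
ply 6, O at (0,0,0,1) | h3:-1=+1→(0,0,0,0)*
ply 7: (0,0,0,0) is terminal -1 (X); from (1,2,1,2) depth 6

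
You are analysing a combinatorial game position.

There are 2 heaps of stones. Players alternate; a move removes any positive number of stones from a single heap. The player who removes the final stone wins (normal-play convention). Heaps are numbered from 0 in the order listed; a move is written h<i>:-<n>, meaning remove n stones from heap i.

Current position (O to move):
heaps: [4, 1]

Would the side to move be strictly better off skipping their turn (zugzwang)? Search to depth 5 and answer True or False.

ply 1, O at (4,1) | h0:-1=-1→(3,1); h0:-2=-1→(2,1); h0:-3=+1→(1,1)*; h0:-4=-1→(0,1); h1:-1=-1→(4,0)
ply 2, X at (1,1) | h0:-1=-1→(0,1)*; h1:-1=-1→(1,0)
ply 3, O at (0,1) | h1:-1=+1→(0,0)*
ply 4: (0,0) is terminal -1 (X); from (4,1) depth 5
if O skipped the turn, X would face:
~ ply 1, X at (4,1) | h0:-1=-1→(3,1); h0:-2=-1→(2,1); h0:-3=+1→(1,1)*; h0:-4=-1→(0,1); h1:-1=-1→(4,0)
~ ply 2, O at (1,1) | h0:-1=-1→(0,1)*; h1:-1=-1→(1,0)
~ ply 3, X at (0,1) | h1:-1=+1→(0,0)*
~ ply 4: (0,0) is terminal -1 (O); from (4,1) depth 5
compare (O): move=+1 vs pass=-1

zugzwang((4,1), O) = False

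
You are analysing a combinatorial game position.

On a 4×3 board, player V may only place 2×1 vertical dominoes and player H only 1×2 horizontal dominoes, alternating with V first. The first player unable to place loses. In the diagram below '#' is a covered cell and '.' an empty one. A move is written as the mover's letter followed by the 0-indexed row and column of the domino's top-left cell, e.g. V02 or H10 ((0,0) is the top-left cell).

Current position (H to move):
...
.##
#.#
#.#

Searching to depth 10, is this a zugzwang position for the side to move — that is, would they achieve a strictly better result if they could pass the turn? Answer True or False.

ply 1, H at .../.##/#.#/#.# | H00=-1→##./.##/#.#/#.#*; H01=-1→.##/.##/#.#/#.#
ply 2, V at ##./.##/#.#/#.# | V21=+1→##./.##/###/###*
ply 3: ##./.##/###/### is terminal -1 (H); from .../.##/#.#/#.# depth 10
if H skipped the turn, V would face:
~ ply 1, V at .../.##/#.#/#.# | V00=+1→#../###/#.#/#.#*; V21=-1→.../.##/###/###
~ ply 2, H at #../###/#.#/#.# | H01=-1→###/###/#.#/#.#*
~ ply 3, V at ###/###/#.#/#.# | V21=+1→###/###/###/###*
~ ply 4: ###/###/###/### is terminal -1 (H); from .../.##/#.#/#.# depth 10
compare (H): move=-1 vs pass=-1

zugzwang(.../.##/#.#/#.#, H) = False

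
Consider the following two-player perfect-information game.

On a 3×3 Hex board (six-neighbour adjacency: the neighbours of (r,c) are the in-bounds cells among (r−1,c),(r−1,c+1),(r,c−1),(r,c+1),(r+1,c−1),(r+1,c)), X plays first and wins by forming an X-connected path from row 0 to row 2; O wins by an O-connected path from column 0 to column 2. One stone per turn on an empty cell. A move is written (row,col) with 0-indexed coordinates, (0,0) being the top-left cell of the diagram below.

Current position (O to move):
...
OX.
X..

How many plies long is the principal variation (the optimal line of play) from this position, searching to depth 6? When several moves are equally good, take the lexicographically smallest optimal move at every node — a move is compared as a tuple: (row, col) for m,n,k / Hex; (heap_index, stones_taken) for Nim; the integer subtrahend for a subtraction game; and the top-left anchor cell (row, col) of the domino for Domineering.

PV length from [.../OX./X..]: 2 plies

ply 1, O at .../OX./X.. | (0,0)=-1→O../OX./X..*; (0,1)=-1→.O./OX./X..; (0,2)=-1→..O/OX./X..; (1,2)=-1→.../OXO/X..; (2,1)=-1→.../OX./XO.; (2,2)=-1→.../OX./X.O
ply 2, X at O../OX./X.. | (0,1)=+1→OX./OX./X..*; (0,2)=+1→O.X/OX./X..; (1,2)=+1→O../OXX/X..; (2,1)=+1→O../OX./XX.; (2,2)=+1→O../OX./X.X
ply 3: OX./OX./X.. is terminal -1 (O); from .../OX./X.. depth 6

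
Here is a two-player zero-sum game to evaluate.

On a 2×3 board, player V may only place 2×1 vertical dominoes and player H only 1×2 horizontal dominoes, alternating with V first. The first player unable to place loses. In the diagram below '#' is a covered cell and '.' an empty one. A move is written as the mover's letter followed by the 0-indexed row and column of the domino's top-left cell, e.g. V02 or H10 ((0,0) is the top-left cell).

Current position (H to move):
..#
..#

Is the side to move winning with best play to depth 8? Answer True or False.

[..#/..#] H move#1: H00:+1/###/..#*, H10:+1/..#/###
[###/..#] end (terminal -1, V#2); searched ..#/..# to 8

H winning at [..#/..#]: True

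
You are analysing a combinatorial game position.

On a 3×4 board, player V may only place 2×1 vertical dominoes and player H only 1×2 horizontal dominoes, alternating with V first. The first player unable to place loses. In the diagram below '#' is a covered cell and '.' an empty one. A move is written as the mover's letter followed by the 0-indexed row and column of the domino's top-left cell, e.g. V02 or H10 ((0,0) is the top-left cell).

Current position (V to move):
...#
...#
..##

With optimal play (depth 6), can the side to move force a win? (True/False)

V winning at [...#/...#/..##]: True

ply 1, V at ...#/...#/..## | V00=-1→#..#/#..#/..##; V01=+1→.#.#/.#.#/..##*; V02=-1→..##/..##/..##; V10=-1→...#/#..#/#.##; V11=+1→...#/.#.#/.###
ply 2, H at .#.#/.#.#/..## | H20=-1→.#.#/.#.#/####*
ply 3, V at .#.#/.#.#/#### | V00=+1→##.#/##.#/####*; V02=+1→.###/.###/####
ply 4: ##.#/##.#/#### is terminal -1 (H); from ...#/...#/..## depth 6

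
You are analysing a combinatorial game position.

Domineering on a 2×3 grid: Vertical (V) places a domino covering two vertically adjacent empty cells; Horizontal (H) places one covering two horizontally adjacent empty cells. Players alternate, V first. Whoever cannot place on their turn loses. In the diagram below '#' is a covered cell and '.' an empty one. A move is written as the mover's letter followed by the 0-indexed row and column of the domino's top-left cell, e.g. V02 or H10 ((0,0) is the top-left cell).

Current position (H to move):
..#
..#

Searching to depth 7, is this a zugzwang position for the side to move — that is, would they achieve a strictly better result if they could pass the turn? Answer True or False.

zugzwang(..#/..#, H) = False

ply 1, H at ..#/..# | H00=+1→###/..#*; H10=+1→..#/###
ply 2: ###/..# is terminal -1 (V); from ..#/..# depth 7
if H skipped the turn, V would face:
~ ply 1, V at ..#/..# | V00=+1→#.#/#.#*; V01=+1→.##/.##
~ ply 2: #.#/#.# is terminal -1 (H); from ..#/..# depth 7
compare (H): move=+1 vs pass=-1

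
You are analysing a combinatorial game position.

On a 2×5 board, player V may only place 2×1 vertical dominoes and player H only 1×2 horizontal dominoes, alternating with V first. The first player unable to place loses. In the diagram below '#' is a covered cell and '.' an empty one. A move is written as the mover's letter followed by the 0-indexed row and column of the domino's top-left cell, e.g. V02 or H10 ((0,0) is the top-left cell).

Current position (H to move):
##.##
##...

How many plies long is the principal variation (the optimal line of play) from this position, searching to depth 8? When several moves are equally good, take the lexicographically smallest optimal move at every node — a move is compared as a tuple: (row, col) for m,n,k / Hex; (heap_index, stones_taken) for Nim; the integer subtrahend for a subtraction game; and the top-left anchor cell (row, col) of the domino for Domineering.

[##.##/##...] H move#1: H12:+1/##.##/####.*, H13:-1/##.##/##.##
[##.##/####.] end (terminal -1, V#2); searched ##.##/##... to 8

PV length from [##.##/##...]: 1 ply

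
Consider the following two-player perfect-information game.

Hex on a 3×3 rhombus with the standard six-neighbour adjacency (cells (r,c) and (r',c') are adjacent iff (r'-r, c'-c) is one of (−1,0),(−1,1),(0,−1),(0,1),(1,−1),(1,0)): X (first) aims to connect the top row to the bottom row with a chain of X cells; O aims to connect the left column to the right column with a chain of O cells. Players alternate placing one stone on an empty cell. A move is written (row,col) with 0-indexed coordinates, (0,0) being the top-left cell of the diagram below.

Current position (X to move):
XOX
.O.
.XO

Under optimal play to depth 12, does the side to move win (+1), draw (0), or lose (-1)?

[XOX/.O./.XO] X move#1: (1,0):+1/XOX/XO./.XO*, (1,2):+1/XOX/.OX/.XO, (2,0):+1/XOX/.O./XXO
[XOX/XO./.XO] O move#2: (1,2):-1/XOX/XOO/.XO*, (2,0):-1/XOX/XO./OXO
[XOX/XOO/.XO] X move#3: (2,0):+1/XOX/XOO/XXO*
[XOX/XOO/XXO] end (terminal -1, O#4); searched XOX/.O./.XO to 12

value(XOX/.O./.XO, X) = +1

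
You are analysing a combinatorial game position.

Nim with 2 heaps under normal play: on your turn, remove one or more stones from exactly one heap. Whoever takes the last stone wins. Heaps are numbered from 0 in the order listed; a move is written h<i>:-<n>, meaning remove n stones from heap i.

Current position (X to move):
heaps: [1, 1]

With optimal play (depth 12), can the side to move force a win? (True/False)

ply 1, X at (1,1) | h0:-1=-1→(0,1)*; h1:-1=-1→(1,0)
ply 2, O at (0,1) | h1:-1=+1→(0,0)*
ply 3: (0,0) is terminal -1 (X); from (1,1) depth 12

X winning at [(1,1)]: False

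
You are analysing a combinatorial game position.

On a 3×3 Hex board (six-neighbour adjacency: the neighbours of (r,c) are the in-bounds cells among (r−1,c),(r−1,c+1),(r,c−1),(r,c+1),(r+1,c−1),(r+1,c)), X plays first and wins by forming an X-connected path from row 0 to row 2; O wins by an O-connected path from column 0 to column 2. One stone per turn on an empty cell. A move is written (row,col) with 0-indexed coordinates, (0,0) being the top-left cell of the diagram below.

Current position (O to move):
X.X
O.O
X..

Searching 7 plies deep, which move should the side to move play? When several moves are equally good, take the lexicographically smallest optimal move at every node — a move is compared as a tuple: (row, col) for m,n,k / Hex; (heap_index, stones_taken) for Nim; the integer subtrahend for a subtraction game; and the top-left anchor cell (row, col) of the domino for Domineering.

O's best at [X.X/O.O/X..]: (1,1)

[X.X/O.O/X..] O move#1: (0,1):-1/XOX/O.O/X.., (1,1):+1/X.X/OOO/X..*, (2,1):-1/X.X/O.O/XO., (2,2):-1/X.X/O.O/X.O
[X.X/OOO/X..] end (terminal -1, X#2); searched X.X/O.O/X.. to 7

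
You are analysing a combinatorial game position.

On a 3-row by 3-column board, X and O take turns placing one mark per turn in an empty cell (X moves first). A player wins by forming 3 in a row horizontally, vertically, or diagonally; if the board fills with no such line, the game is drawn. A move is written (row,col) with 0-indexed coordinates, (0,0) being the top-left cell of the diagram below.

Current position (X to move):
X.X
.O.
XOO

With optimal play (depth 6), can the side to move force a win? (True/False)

p1 X@[X.X/.O./XOO]: (0,1)[XXX/.O./XOO]+1* (1,0)[X.X/XO./XOO]+1 (1,2)[X.X/.OX/XOO]-1
p2 O@[XXX/.O./XOO] terminal -1; root [X.X/.O./XOO] d6

X winning at [X.X/.O./XOO]: True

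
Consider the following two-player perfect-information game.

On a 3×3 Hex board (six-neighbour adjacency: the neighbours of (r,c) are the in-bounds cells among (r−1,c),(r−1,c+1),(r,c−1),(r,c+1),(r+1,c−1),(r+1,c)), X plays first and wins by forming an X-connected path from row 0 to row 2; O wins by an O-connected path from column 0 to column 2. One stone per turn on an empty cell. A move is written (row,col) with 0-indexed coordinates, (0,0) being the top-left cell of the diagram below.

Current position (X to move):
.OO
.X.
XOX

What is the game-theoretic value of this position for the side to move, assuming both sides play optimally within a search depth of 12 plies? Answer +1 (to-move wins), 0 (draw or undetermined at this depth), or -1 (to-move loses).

value(.OO/.X./XOX, X) = -1

p1 X@[.OO/.X./XOX]: (0,0)[XOO/.X./XOX]-1* (1,0)[.OO/XX./XOX]-1 (1,2)[.OO/.XX/XOX]-1
p2 O@[XOO/.X./XOX]: (1,0)[XOO/OX./XOX]+1* (1,2)[XOO/.XO/XOX]-1
p3 X@[XOO/OX./XOX] terminal -1; root [.OO/.X./XOX] d12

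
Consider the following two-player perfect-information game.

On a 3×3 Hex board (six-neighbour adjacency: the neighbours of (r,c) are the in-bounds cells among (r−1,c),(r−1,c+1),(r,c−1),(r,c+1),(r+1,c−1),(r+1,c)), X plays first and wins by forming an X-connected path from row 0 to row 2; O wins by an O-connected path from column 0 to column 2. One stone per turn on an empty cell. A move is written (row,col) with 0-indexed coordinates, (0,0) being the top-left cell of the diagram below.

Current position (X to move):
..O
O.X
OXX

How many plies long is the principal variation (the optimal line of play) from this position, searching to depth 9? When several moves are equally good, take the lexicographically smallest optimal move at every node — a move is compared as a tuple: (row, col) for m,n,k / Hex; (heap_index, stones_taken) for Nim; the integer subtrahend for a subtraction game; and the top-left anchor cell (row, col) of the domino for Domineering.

PV length from [..O/O.X/OXX]: 2 plies

p1 X@[..O/O.X/OXX]: (0,0)[X.O/O.X/OXX]-1* (0,1)[.XO/O.X/OXX]-1 (1,1)[..O/OXX/OXX]-1
p2 O@[X.O/O.X/OXX]: (0,1)[XOO/O.X/OXX]+1* (1,1)[X.O/OOX/OXX]+1
p3 X@[XOO/O.X/OXX] terminal -1; root [..O/O.X/OXX] d9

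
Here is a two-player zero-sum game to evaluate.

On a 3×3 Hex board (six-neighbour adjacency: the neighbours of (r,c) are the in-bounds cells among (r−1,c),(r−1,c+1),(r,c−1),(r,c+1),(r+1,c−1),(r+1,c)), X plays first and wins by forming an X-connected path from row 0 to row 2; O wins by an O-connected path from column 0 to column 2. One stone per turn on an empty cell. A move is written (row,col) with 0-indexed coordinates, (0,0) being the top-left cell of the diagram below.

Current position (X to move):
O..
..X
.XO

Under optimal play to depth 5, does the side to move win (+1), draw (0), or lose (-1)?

value(O../..X/.XO, X) = +1

p1 X@[O../..X/.XO]: (0,1)[OX./..X/.XO]+1* (0,2)[O.X/..X/.XO]+1 (1,0)[O../X.X/.XO]+1 (1,1)[O../.XX/.XO]+1 (2,0)[O../..X/XXO]+1
p2 O@[OX./..X/.XO]: (0,2)[OXO/..X/.XO]-1* (1,0)[OX./O.X/.XO]-1 (1,1)[OX./.OX/.XO]-1 (2,0)[OX./..X/OXO]-1
p3 X@[OXO/..X/.XO]: (1,0)[OXO/X.X/.XO]+1* (1,1)[OXO/.XX/.XO]+1 (2,0)[OXO/..X/XXO]+1
p4 O@[OXO/X.X/.XO]: (1,1)[OXO/XOX/.XO]-1* (2,0)[OXO/X.X/OXO]-1
p5 X@[OXO/XOX/.XO]: (2,0)[OXO/XOX/XXO]+1*
p6 O@[OXO/XOX/XXO] terminal -1; root [O../..X/.XO] d5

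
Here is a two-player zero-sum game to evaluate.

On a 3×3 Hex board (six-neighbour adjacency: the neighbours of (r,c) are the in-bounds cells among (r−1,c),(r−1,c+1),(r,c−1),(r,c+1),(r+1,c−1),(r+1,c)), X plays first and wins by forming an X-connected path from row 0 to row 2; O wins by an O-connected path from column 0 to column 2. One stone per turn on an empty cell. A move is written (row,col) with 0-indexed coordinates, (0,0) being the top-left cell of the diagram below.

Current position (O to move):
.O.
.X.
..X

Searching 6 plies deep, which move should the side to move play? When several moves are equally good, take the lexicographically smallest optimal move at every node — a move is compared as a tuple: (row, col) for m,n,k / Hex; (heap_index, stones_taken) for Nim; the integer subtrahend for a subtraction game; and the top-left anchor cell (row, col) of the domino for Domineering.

O's best at [.O./.X./..X]: (0,2)

p1 O@[.O./.X./..X]: (0,0)[OO./.X./..X]-1 (0,2)[.OO/.X./..X]+1* (1,0)[.O./OX./..X]-1 (1,2)[.O./.XO/..X]-1 (2,0)[.O./.X./O.X]-1 (2,1)[.O./.X./.OX]-1
p2 X@[.OO/.X./..X]: (0,0)[XOO/.X./..X]-1* (1,0)[.OO/XX./..X]-1 (1,2)[.OO/.XX/..X]-1 (2,0)[.OO/.X./X.X]-1 (2,1)[.OO/.X./.XX]-1
p3 O@[XOO/.X./..X]: (1,0)[XOO/OX./..X]+1* (1,2)[XOO/.XO/..X]-1 (2,0)[XOO/.X./O.X]-1 (2,1)[XOO/.X./.OX]-1
p4 X@[XOO/OX./..X] terminal -1; root [.O./.X./..X] d6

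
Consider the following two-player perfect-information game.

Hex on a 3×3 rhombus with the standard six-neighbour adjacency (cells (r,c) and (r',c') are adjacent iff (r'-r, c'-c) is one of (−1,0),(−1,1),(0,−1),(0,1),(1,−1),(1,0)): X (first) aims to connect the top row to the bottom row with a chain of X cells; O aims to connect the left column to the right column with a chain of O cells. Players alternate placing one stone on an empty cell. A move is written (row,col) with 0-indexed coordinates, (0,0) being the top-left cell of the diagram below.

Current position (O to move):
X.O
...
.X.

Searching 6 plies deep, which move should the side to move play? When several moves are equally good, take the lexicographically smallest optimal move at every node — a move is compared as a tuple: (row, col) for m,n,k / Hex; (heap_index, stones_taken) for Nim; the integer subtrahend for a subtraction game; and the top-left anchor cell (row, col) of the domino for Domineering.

O's best at [X.O/.../.X.]: (1,0)

p1 O@[X.O/.../.X.]: (0,1)[XOO/.../.X.]-1 (1,0)[X.O/O../.X.]+1* (1,1)[X.O/.O./.X.]+1 (1,2)[X.O/..O/.X.]-1 (2,0)[X.O/.../OX.]-1 (2,2)[X.O/.../.XO]-1
p2 X@[X.O/O../.X.]: (0,1)[XXO/O../.X.]-1* (1,1)[X.O/OX./.X.]-1 (1,2)[X.O/O.X/.X.]-1 (2,0)[X.O/O../XX.]-1 (2,2)[X.O/O../.XX]-1
p3 O@[XXO/O../.X.]: (1,1)[XXO/OO./.X.]+1* (1,2)[XXO/O.O/.X.]-1 (2,0)[XXO/O../OX.]-1 (2,2)[XXO/O../.XO]-1
p4 X@[XXO/OO./.X.] terminal -1; root [X.O/.../.X.] d6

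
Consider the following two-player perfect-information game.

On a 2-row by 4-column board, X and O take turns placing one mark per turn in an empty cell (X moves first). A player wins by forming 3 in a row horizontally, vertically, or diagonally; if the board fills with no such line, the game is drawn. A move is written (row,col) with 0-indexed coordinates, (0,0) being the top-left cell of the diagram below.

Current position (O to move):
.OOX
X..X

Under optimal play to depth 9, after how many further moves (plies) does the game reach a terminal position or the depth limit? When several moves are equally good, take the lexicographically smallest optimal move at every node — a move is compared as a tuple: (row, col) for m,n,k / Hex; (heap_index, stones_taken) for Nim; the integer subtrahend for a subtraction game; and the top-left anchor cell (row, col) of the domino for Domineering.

[.OOX/X..X] O move#1: (0,0):+1/OOOX/X..X*, (1,1):+0/.OOX/XO.X, (1,2):+0/.OOX/X.OX
[OOOX/X..X] end (terminal -1, X#2); searched .OOX/X..X to 9

PV length from [.OOX/X..X]: 1 ply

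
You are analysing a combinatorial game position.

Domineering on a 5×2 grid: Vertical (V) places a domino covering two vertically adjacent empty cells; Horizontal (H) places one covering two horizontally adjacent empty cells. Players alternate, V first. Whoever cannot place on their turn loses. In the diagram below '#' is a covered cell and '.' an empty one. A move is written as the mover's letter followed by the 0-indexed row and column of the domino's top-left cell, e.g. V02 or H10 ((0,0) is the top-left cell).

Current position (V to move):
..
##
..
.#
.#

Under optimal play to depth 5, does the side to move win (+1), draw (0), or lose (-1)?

p1 V@[../##/../.#/.#]: V20[../##/#./##/.#]-1* V30[../##/../##/##]-1
p2 H@[../##/#./##/.#]: H00[##/##/#./##/.#]+1*
p3 V@[##/##/#./##/.#] terminal -1; root [../##/../.#/.#] d5

value(../##/../.#/.#, V) = -1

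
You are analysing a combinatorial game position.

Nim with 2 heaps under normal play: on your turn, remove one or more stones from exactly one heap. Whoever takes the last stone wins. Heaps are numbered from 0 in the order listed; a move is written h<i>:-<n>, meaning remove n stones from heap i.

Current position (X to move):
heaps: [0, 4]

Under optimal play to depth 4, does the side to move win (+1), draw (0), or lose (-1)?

p1 X@[(0,4)]: h1:-1[(0,3)]-1 h1:-2[(0,2)]-1 h1:-3[(0,1)]-1 h1:-4[(0,0)]+1*
p2 O@[(0,0)] terminal -1; root [(0,4)] d4

value((0,4), X) = +1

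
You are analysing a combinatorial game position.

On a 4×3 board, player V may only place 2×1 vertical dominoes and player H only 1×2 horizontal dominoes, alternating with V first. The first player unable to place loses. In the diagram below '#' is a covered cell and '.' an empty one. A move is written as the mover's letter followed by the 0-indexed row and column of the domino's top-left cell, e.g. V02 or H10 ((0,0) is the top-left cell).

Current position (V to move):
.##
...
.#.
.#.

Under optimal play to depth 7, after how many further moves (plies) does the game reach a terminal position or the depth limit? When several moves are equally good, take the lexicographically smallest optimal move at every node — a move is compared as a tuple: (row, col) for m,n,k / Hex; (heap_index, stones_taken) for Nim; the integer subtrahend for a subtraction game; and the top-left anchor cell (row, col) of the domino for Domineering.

PV length from [.##/.../.#./.#.]: 3 plies

p1 V@[.##/.../.#./.#.]: V00[###/#../.#./.#.]+1* V10[.##/#../##./.#.]+1 V12[.##/..#/.##/.#.]+1 V20[.##/.../##./##.]+1 V22[.##/.../.##/.##]+1
p2 H@[###/#../.#./.#.]: H11[###/###/.#./.#.]-1*
p3 V@[###/###/.#./.#.]: V20[###/###/##./##.]+1* V22[###/###/.##/.##]+1
p4 H@[###/###/##./##.] terminal -1; root [.##/.../.#./.#.] d7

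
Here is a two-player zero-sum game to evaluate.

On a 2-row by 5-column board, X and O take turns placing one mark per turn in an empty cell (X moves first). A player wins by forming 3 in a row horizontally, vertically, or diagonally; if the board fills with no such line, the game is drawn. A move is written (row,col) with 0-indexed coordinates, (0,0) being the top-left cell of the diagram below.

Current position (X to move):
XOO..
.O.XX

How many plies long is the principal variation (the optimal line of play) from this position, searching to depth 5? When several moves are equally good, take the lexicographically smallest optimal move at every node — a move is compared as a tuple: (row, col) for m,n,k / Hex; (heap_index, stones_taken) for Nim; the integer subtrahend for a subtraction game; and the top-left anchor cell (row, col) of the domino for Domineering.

PV length from [XOO../.O.XX]: 1 ply

[XOO../.O.XX] X move#1: (0,3):+0/XOOX./.O.XX, (0,4):-1/XOO.X/.O.XX, (1,0):-1/XOO../XO.XX, (1,2):+1/XOO../.OXXX*
[XOO../.OXXX] end (terminal -1, O#2); searched XOO../.O.XX to 5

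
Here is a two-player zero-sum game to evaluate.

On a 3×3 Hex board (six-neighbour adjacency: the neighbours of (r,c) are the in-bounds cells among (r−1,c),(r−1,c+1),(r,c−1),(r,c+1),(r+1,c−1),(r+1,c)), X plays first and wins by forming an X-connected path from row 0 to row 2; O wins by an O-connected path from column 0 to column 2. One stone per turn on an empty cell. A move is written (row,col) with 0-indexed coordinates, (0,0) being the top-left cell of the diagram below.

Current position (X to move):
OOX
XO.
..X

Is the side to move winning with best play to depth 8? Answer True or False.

ply 1, X at OOX/XO./..X | (1,2)=+1→OOX/XOX/..X*; (2,0)=-1→OOX/XO./X.X; (2,1)=-1→OOX/XO./.XX
ply 2: OOX/XOX/..X is terminal -1 (O); from OOX/XO./..X depth 8

X winning at [OOX/XO./..X]: True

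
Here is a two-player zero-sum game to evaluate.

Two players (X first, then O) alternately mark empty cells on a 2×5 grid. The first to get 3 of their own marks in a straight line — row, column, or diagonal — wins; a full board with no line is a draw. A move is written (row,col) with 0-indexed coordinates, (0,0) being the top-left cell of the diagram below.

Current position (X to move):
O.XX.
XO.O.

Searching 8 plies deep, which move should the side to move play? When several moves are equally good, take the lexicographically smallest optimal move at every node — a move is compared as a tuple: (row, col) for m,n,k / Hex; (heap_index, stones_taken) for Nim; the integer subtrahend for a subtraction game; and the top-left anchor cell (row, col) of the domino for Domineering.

ply 1, X at O.XX./XO.O. | (0,1)=+1→OXXX./XO.O.*; (0,4)=+1→O.XXX/XO.O.; (1,2)=+1→O.XX./XOXO.; (1,4)=-1→O.XX./XO.OX
ply 2: OXXX./XO.O. is terminal -1 (O); from O.XX./XO.O. depth 8

X's best at [O.XX./XO.O.]: (0,1)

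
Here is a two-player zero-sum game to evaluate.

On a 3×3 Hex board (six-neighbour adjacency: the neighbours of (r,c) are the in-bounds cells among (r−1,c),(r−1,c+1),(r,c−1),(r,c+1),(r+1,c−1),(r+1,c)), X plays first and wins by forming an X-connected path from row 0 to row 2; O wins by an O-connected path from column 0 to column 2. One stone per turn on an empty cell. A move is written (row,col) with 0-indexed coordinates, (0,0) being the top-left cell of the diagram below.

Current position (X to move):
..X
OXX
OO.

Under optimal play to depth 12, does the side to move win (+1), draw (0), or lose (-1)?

value(..X/OXX/OO., X) = +1

ply 1, X at ..X/OXX/OO. | (0,0)=-1→X.X/OXX/OO.; (0,1)=-1→.XX/OXX/OO.; (2,2)=+1→..X/OXX/OOX*
ply 2: ..X/OXX/OOX is terminal -1 (O); from ..X/OXX/OO. depth 12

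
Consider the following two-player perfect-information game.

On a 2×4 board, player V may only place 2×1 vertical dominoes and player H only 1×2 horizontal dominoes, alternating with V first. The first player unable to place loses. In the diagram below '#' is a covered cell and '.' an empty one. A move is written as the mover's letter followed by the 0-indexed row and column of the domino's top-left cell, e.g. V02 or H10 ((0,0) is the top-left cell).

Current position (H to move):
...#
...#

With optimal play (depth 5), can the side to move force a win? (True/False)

H winning at [...#/...#]: True

p1 H@[...#/...#]: H00[##.#/...#]+1* H01[.###/...#]+1 H10[...#/##.#]+1 H11[...#/.###]+1
p2 V@[##.#/...#]: V02[####/..##]-1*
p3 H@[####/..##]: H10[####/####]+1*
p4 V@[####/####] terminal -1; root [...#/...#] d5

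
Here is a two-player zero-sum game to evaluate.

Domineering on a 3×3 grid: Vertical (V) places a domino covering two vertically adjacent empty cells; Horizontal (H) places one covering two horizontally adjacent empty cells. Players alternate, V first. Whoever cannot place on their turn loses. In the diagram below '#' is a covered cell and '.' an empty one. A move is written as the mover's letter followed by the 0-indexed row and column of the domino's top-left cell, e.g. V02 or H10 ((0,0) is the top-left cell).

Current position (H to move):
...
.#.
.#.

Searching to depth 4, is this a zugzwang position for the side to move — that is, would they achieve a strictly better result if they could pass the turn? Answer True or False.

zugzwang(.../.#./.#., H) = False

ply 1, H at .../.#./.#. | H00=-1→##./.#./.#.*; H01=-1→.##/.#./.#.
ply 2, V at ##./.#./.#. | V02=+1→###/.##/.#.*; V10=+1→##./##./##.; V12=+1→##./.##/.##
ply 3: ###/.##/.#. is terminal -1 (H); from .../.#./.#. depth 4
pass branch (V moves first from the same position):
  | ply 1, V at .../.#./.#. | V00=+1→#../##./.#.*; V02=+1→..#/.##/.#.; V10=+1→.../##./##.; V12=+1→.../.##/.##
  | ply 2, H at #../##./.#. | H01=-1→###/##./.#.*
  | ply 3, V at ###/##./.#. | V12=+1→###/###/.##*
  | ply 4: ###/###/.## is terminal -1 (H); from .../.#./.#. depth 4
H moving scores -1; H passing scores -1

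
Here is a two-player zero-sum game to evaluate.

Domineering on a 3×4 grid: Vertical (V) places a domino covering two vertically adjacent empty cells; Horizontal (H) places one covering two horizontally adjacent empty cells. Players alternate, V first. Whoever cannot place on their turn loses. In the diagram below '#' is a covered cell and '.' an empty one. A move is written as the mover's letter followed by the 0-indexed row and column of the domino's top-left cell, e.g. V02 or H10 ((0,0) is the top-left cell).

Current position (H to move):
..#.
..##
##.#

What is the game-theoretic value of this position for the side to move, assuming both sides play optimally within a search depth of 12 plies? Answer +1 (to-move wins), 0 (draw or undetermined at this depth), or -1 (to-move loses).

ply 1, H at ..#./..##/##.# | H00=+1→###./..##/##.#*; H10=+1→..#./####/##.#
ply 2: ###./..##/##.# is terminal -1 (V); from ..#./..##/##.# depth 12

value(..#./..##/##.#, H) = +1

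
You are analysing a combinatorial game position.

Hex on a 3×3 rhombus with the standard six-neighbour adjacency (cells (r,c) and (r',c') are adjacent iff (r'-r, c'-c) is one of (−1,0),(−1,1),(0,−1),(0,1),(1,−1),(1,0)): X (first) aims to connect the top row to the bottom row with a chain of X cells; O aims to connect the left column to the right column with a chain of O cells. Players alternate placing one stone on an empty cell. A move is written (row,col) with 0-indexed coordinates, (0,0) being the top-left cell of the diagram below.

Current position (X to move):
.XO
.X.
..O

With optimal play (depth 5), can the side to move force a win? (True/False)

X winning at [.XO/.X./..O]: True

p1 X@[.XO/.X./..O]: (0,0)[XXO/.X./..O]+1* (1,0)[.XO/XX./..O]+1 (1,2)[.XO/.XX/..O]+1 (2,0)[.XO/.X./X.O]+1 (2,1)[.XO/.X./.XO]+1
p2 O@[XXO/.X./..O]: (1,0)[XXO/OX./..O]-1* (1,2)[XXO/.XO/..O]-1 (2,0)[XXO/.X./O.O]-1 (2,1)[XXO/.X./.OO]-1
p3 X@[XXO/OX./..O]: (1,2)[XXO/OXX/..O]+1* (2,0)[XXO/OX./X.O]+1 (2,1)[XXO/OX./.XO]+1
p4 O@[XXO/OXX/..O]: (2,0)[XXO/OXX/O.O]-1* (2,1)[XXO/OXX/.OO]-1
p5 X@[XXO/OXX/O.O]: (2,1)[XXO/OXX/OXO]+1*
p6 O@[XXO/OXX/OXO] terminal -1; root [.XO/.X./..O] d5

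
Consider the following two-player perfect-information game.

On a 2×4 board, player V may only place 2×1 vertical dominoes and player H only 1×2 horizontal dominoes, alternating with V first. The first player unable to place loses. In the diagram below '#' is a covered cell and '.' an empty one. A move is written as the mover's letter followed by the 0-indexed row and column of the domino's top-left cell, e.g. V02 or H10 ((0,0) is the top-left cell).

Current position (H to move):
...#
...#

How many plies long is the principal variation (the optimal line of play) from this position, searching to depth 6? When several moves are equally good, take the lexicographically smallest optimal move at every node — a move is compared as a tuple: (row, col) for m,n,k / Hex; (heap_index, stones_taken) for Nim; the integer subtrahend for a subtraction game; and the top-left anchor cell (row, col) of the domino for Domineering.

ply 1, H at ...#/...# | H00=+1→##.#/...#*; H01=+1→.###/...#; H10=+1→...#/##.#; H11=+1→...#/.###
ply 2, V at ##.#/...# | V02=-1→####/..##*
ply 3, H at ####/..## | H10=+1→####/####*
ply 4: ####/#### is terminal -1 (V); from ...#/...# depth 6

PV length from [...#/...#]: 3 plies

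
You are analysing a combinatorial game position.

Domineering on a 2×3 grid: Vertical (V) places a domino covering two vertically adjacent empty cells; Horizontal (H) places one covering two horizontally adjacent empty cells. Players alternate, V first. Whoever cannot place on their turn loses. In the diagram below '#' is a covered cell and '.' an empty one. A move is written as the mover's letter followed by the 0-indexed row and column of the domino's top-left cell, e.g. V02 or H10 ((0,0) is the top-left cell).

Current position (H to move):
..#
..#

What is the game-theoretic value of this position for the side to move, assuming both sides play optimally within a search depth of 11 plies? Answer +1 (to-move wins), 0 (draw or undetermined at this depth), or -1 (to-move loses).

value(..#/..#, H) = +1

ply 1, H at ..#/..# | H00=+1→###/..#*; H10=+1→..#/###
ply 2: ###/..# is terminal -1 (V); from ..#/..# depth 11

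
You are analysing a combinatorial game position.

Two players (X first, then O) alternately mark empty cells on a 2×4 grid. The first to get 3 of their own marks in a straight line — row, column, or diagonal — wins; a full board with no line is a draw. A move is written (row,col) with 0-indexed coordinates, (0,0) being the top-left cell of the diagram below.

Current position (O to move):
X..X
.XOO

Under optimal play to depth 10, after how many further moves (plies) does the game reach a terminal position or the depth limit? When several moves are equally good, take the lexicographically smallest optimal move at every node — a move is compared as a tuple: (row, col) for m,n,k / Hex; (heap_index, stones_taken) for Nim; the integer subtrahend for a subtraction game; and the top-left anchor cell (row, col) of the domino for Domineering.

p1 O@[X..X/.XOO]: (0,1)[XO.X/.XOO]+0* (0,2)[X.OX/.XOO]+0 (1,0)[X..X/OXOO]+0
p2 X@[XO.X/.XOO]: (0,2)[XOXX/.XOO]+0* (1,0)[XO.X/XXOO]+0
p3 O@[XOXX/.XOO]: (1,0)[XOXX/OXOO]+0*
p4 X@[XOXX/OXOO] terminal +0; root [X..X/.XOO] d10

PV length from [X..X/.XOO]: 3 plies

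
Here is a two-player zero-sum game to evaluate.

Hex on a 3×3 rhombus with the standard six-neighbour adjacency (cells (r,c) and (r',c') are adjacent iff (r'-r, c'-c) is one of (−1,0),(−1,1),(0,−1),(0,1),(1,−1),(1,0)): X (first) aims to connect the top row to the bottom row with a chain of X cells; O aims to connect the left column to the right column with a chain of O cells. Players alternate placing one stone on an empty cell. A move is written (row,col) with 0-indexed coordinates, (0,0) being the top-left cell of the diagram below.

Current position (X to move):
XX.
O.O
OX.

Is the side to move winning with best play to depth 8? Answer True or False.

[XX./O.O/OX.] X move#1: (0,2):-1/XXX/O.O/OX., (1,1):+1/XX./OXO/OX.*, (2,2):-1/XX./O.O/OXX
[XX./OXO/OX.] end (terminal -1, O#2); searched XX./O.O/OX. to 8

X winning at [XX./O.O/OX.]: True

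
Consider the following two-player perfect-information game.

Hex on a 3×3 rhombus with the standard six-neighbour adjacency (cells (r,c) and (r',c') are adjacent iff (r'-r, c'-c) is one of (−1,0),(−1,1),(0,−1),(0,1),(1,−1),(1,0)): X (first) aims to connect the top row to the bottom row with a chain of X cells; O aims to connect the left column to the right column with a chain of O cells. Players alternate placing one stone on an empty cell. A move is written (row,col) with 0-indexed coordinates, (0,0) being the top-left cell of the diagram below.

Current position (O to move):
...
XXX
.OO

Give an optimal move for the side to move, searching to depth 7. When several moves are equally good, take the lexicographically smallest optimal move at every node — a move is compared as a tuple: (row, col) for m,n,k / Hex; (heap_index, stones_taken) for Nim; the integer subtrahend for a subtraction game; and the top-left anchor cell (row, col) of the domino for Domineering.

ply 1, O at .../XXX/.OO | (0,0)=-1→O../XXX/.OO; (0,1)=-1→.O./XXX/.OO; (0,2)=-1→..O/XXX/.OO; (2,0)=+1→.../XXX/OOO*
ply 2: .../XXX/OOO is terminal -1 (X); from .../XXX/.OO depth 7

O's best at [.../XXX/.OO]: (2,0)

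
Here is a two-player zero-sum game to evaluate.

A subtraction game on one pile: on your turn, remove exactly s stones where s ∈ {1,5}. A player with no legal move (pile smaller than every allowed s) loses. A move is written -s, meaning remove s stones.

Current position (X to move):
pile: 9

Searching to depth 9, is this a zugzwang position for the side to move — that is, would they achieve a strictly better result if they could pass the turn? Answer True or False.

zugzwang(9, X) = False

ply 1, X at 9 | -1=+1→8*; -5=+1→4
ply 2, O at 8 | -1=-1→7*; -5=-1→3
ply 3, X at 7 | -1=+1→6*; -5=+1→2
ply 4, O at 6 | -1=-1→5*; -5=-1→1
ply 5, X at 5 | -1=+1→4*; -5=+1→0
ply 6, O at 4 | -1=-1→3*
ply 7, X at 3 | -1=+1→2*
ply 8, O at 2 | -1=-1→1*
ply 9, X at 1 | -1=+1→0*
ply 10: 0 is terminal -1 (O); from 9 depth 9
suppose X passes — search the same position with O to move:
pass> ply 1, O at 9 | -1=+1→8*; -5=+1→4
pass> ply 2, X at 8 | -1=-1→7*; -5=-1→3
pass> ply 3, O at 7 | -1=+1→6*; -5=+1→2
pass> ply 4, X at 6 | -1=-1→5*; -5=-1→1
pass> ply 5, O at 5 | -1=+1→4*; -5=+1→0
pass> ply 6, X at 4 | -1=-1→3*
pass> ply 7, O at 3 | -1=+1→2*
pass> ply 8, X at 2 | -1=-1→1*
pass> ply 9, O at 1 | -1=+1→0*
pass> ply 10: 0 is terminal -1 (X); from 9 depth 9
for X: play +1, pass -1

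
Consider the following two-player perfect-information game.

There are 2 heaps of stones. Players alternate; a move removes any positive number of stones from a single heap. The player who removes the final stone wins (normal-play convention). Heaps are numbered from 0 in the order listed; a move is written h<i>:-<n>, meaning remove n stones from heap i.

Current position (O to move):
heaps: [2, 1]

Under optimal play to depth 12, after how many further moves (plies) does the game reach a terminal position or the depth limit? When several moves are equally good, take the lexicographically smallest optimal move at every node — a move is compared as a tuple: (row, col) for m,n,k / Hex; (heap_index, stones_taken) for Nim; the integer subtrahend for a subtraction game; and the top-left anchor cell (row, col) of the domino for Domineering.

[(2,1)] O move#1: h0:-1:+1/(1,1)*, h0:-2:-1/(0,1), h1:-1:-1/(2,0)
[(1,1)] X move#2: h0:-1:-1/(0,1)*, h1:-1:-1/(1,0)
[(0,1)] O move#3: h1:-1:+1/(0,0)*
[(0,0)] end (terminal -1, X#4); searched (2,1) to 12

PV length from [(2,1)]: 3 plies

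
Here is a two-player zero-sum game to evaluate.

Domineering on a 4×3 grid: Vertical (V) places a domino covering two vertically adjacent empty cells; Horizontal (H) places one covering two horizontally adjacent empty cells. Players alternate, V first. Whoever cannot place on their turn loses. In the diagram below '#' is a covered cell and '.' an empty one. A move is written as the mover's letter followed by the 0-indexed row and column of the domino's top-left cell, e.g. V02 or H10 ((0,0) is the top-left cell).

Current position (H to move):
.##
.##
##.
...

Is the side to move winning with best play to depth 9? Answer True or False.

H winning at [.##/.##/##./...]: False

p1 H@[.##/.##/##./...]: H30[.##/.##/##./##.]-1* H31[.##/.##/##./.##]-1
p2 V@[.##/.##/##./##.]: V00[###/###/##./##.]+1* V22[.##/.##/###/###]+1
p3 H@[###/###/##./##.] terminal -1; root [.##/.##/##./...] d9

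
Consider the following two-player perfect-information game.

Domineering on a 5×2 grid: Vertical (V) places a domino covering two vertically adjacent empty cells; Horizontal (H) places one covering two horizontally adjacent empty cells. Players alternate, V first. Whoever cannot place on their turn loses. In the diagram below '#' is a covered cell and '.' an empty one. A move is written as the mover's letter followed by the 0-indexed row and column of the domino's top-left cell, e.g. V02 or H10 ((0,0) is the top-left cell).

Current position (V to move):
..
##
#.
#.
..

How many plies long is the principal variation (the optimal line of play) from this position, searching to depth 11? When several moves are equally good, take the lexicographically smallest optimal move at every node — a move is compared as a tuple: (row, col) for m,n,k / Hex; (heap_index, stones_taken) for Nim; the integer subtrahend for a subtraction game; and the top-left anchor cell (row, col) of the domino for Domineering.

PV length from [../##/#./#./..]: 2 plies

[../##/#./#./..] V move#1: V21:-1/../##/##/##/..*, V31:-1/../##/#./##/.#
[../##/##/##/..] H move#2: H00:+1/##/##/##/##/..*, H40:+1/../##/##/##/##
[##/##/##/##/..] end (terminal -1, V#3); searched ../##/#./#./.. to 11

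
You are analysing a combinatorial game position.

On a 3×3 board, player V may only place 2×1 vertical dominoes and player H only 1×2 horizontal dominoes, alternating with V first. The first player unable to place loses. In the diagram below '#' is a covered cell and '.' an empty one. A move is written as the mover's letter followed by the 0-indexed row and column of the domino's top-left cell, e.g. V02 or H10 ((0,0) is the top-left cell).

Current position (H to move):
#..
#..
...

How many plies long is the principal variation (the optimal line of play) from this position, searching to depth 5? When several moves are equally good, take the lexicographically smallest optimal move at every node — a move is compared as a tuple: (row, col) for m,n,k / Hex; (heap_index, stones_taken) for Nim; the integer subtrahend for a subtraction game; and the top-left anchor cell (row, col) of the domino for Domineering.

PV length from [#../#../...]: 1 ply

ply 1, H at #../#../... | H01=-1→###/#../...; H11=+1→#../###/...*; H20=-1→#../#../##.; H21=-1→#../#../.##
ply 2: #../###/... is terminal -1 (V); from #../#../... depth 5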